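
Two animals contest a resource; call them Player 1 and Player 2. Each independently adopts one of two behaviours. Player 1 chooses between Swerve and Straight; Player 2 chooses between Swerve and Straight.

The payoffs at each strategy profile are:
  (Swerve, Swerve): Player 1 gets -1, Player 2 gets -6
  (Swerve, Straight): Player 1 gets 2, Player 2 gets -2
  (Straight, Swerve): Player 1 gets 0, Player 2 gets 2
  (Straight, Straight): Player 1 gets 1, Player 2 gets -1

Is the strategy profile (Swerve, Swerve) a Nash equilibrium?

No

At (Swerve, Swerve), Player 1 earns -1; switching to Straight would give 0, so Player 1 would deviate.
Player 2 earns -6; switching to Straight would give -2, so Player 2 would deviate.
Since at least one player can profitably deviate, this is not a Nash equilibrium.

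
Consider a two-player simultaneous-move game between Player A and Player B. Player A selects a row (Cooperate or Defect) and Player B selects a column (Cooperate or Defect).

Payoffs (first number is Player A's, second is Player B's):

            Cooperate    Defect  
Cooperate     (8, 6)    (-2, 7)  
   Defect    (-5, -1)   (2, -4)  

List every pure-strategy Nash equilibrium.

(Cooperate, Cooperate): Player B prefers Defect (7 > 6) — not an equilibrium.
(Cooperate, Defect): Player A prefers Defect (2 > -2) — not an equilibrium.
(Defect, Cooperate): Player A prefers Cooperate (8 > -5) — not an equilibrium.
(Defect, Defect): Player B prefers Cooperate (-1 > -4) — not an equilibrium.

none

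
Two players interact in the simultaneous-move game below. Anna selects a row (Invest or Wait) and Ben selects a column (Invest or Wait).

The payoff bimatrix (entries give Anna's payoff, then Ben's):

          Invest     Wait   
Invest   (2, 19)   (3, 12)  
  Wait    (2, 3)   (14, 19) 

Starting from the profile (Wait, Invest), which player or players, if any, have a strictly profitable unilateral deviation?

Anna at (Wait, Invest) earns 2; deviating to Invest yields 2 — not better.
Ben earns 3; deviating to Wait yields 19 — a strict improvement.
Only Ben has a strictly profitable deviation.

Ben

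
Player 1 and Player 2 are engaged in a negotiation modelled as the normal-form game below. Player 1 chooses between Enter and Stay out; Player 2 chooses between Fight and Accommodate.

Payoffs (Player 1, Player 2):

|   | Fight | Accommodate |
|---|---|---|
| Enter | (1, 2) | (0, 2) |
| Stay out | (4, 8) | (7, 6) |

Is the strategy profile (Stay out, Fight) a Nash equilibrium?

Yes

At (Stay out, Fight), Player 1 earns 4; switching to Enter would give 1, so Player 1 has no profitable deviation.
Player 2 earns 8; switching to Accommodate would give 6, so Player 2 has no profitable deviation.
Neither player can gain by a unilateral deviation, so this profile is a Nash equilibrium.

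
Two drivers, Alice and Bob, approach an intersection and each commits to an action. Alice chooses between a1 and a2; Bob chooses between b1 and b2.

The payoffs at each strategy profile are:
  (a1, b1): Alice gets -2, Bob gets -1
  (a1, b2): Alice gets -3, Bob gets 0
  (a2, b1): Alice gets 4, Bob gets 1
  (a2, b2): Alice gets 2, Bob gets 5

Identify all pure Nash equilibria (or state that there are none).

(a1, b1): Alice prefers a2 (4 > -2); Bob prefers b2 (0 > -1) — not an equilibrium.
(a1, b2): Alice prefers a2 (2 > -3) — not an equilibrium.
(a2, b1): Bob prefers b2 (5 > 1) — not an equilibrium.
(a2, b2): Alice gets 2 ≥ -3 from a1, and Bob gets 5 ≥ 1 from b1 — Nash equilibrium.

(a2, b2)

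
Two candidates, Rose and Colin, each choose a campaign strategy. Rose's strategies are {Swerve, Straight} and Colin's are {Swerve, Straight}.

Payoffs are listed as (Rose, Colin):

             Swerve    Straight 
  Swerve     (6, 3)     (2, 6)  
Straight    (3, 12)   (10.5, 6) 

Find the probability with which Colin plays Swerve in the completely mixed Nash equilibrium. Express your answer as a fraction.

Let c be the probability that Colin plays Swerve. In a completely mixed equilibrium, Rose must be indifferent between Swerve and Straight.
Rose's expected payoff from Swerve is 6c + 2(1−c); from Straight it is 3c + 10.5(1−c).
Setting these equal: 4c + 2 = −7.5c + 10.5, so c = 17/23.

17/23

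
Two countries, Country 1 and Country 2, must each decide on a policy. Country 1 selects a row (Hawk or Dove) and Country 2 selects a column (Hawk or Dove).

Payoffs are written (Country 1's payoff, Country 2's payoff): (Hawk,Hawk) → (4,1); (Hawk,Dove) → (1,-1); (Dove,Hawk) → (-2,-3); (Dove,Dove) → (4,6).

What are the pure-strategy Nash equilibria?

(Hawk, Hawk): Country 1 gets 4 ≥ -2 from Dove, and Country 2 gets 1 ≥ -1 from Dove — Nash equilibrium.
(Hawk, Dove): Country 1 prefers Dove (4 > 1); Country 2 prefers Hawk (1 > -1) — not an equilibrium.
(Dove, Hawk): Country 1 prefers Hawk (4 > -2); Country 2 prefers Dove (6 > -3) — not an equilibrium.
(Dove, Dove): Country 1 gets 4 ≥ 1 from Hawk, and Country 2 gets 6 ≥ -3 from Hawk — Nash equilibrium.

(Hawk, Hawk) and (Dove, Dove)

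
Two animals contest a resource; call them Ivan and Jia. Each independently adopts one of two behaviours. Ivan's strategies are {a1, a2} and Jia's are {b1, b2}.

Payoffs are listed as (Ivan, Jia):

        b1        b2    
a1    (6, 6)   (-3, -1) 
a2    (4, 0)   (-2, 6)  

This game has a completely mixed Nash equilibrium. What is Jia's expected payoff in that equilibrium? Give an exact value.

36/13

First find x, the probability Ivan plays a1, from Jia's indifference between b1 and b2: 6x = −x + 6(1−x), giving x = 6/13.
Since Jia is indifferent in equilibrium, Jia's expected payoff equals the payoff from either column against (6/13, 7/13). Using b1: 6(6/13) = 36/13.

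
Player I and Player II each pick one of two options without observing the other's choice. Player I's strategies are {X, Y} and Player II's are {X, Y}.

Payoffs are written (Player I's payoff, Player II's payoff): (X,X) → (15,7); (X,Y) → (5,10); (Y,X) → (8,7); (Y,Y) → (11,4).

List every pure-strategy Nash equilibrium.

(X, X): Player II prefers Y (10 > 7) — not an equilibrium.
(X, Y): Player I prefers Y (11 > 5) — not an equilibrium.
(Y, X): Player I prefers X (15 > 8) — not an equilibrium.
(Y, Y): Player II prefers X (7 > 4) — not an equilibrium.

none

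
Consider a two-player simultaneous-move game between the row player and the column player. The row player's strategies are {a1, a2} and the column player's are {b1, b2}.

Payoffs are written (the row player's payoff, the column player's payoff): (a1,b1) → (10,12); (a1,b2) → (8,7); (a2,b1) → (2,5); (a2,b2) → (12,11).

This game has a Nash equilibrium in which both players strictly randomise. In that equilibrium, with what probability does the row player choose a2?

Let x be the probability that the row player plays a1. In a completely mixed equilibrium, the column player must be indifferent between b1 and b2.
The column player's expected payoff from b1 is 12x + 5(1−x); from b2 it is 7x + 11(1−x).
Setting these equal: 7x + 5 = −4x + 11, so x = 6/11.
Therefore the row player plays a2 with probability 1 − 6/11 = 5/11.

5/11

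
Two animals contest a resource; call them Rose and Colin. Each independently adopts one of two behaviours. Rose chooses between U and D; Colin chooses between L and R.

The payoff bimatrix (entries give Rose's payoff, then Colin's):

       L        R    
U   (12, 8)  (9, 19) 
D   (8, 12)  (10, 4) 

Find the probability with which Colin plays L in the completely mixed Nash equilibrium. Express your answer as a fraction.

Let y be the probability that Colin plays L. In a completely mixed equilibrium, Rose must be indifferent between U and D.
Rose's expected payoff from U is 12y + 9(1−y); from D it is 8y + 10(1−y).
Setting these equal: 3y + 9 = −2y + 10, so y = 1/5.

1/5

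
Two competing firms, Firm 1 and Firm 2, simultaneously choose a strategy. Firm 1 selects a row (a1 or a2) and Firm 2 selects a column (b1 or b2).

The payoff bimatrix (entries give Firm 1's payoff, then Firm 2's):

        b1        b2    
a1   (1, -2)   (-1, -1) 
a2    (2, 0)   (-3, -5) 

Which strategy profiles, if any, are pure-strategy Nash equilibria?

(a1, b2) and (a2, b1)

(a1, b1): Firm 1 prefers a2 (2 > 1); Firm 2 prefers b2 (-1 > -2) — not an equilibrium.
(a1, b2): Firm 1 gets -1 ≥ -3 from a2, and Firm 2 gets -1 ≥ -2 from b1 — Nash equilibrium.
(a2, b1): Firm 1 gets 2 ≥ 1 from a1, and Firm 2 gets 0 ≥ -5 from b2 — Nash equilibrium.
(a2, b2): Firm 1 prefers a1 (-1 > -3); Firm 2 prefers b1 (0 > -5) — not an equilibrium.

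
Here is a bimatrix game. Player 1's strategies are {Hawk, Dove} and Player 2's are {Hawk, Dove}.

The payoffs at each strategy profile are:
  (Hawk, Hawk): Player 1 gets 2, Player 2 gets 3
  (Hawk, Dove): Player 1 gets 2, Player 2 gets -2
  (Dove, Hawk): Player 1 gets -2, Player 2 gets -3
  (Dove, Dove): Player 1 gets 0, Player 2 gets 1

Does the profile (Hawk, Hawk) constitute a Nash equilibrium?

At (Hawk, Hawk), Player 1 earns 2; switching to Dove would give -2, so Player 1 has no profitable deviation.
Player 2 earns 3; switching to Dove would give -2, so Player 2 has no profitable deviation.
Neither player can gain by a unilateral deviation, so this profile is a Nash equilibrium.

Yes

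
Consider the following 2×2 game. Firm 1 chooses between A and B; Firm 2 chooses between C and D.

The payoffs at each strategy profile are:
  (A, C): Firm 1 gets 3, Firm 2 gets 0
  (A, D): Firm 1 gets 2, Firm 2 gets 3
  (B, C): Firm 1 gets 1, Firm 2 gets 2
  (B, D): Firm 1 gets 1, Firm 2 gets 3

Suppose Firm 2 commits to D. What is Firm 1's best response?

Against D, Firm 1 earns 2 from A and 1 from B.
So A is the best response.

A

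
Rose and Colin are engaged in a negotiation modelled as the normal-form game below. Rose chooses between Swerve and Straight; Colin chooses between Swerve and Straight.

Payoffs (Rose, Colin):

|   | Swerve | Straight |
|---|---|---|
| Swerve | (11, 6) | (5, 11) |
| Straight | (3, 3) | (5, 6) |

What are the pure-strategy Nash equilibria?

(Swerve, Straight) and (Straight, Straight)

(Swerve, Swerve): Colin prefers Straight (11 > 6) — not an equilibrium.
(Swerve, Straight): Rose gets 5 ≥ 5 from Straight, and Colin gets 11 ≥ 6 from Swerve — Nash equilibrium.
(Straight, Swerve): Rose prefers Swerve (11 > 3); Colin prefers Straight (6 > 3) — not an equilibrium.
(Straight, Straight): Rose gets 5 ≥ 5 from Swerve, and Colin gets 6 ≥ 3 from Swerve — Nash equilibrium.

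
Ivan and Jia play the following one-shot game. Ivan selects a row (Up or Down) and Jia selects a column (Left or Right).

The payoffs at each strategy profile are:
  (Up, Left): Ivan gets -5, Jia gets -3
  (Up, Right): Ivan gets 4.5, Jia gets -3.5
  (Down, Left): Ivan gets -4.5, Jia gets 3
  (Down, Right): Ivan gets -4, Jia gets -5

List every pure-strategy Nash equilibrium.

(Down, Left)

(Up, Left): Ivan prefers Down (-4.5 > -5) — not an equilibrium.
(Up, Right): Jia prefers Left (-3 > -3.5) — not an equilibrium.
(Down, Left): Ivan gets -4.5 ≥ -5 from Up, and Jia gets 3 ≥ -5 from Right — Nash equilibrium.
(Down, Right): Ivan prefers Up (4.5 > -4); Jia prefers Left (3 > -5) — not an equilibrium.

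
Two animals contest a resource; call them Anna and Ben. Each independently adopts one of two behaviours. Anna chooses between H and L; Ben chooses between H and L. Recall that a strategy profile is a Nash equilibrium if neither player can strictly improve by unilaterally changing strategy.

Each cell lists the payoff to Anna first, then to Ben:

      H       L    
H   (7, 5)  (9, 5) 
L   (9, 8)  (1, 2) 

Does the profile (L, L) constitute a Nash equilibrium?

At (L, L), Anna earns 1; switching to H would give 9, so Anna would deviate.
Ben earns 2; switching to H would give 8, so Ben would deviate.
Since at least one player can profitably deviate, this is not a Nash equilibrium.

No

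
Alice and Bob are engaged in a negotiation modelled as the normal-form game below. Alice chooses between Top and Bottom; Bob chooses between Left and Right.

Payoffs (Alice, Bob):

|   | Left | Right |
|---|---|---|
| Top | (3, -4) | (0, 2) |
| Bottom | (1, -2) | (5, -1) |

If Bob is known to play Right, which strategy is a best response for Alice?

Bottom

Against Right, Alice earns 0 from Top and 5 from Bottom.
So Bottom is the best response.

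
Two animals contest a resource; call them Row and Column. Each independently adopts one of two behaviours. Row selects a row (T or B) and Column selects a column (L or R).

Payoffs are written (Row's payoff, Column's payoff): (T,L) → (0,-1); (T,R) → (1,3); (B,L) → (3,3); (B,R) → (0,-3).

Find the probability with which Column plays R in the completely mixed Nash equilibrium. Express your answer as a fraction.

3/4

Let y be the probability that Column plays L. In a completely mixed equilibrium, Row must be indifferent between T and B.
Row's expected payoff from T is (1−y); from B it is 3y.
Setting these equal: −y + 1 = 3y, so y = 1/4.
Therefore Column plays R with probability 1 − 1/4 = 3/4.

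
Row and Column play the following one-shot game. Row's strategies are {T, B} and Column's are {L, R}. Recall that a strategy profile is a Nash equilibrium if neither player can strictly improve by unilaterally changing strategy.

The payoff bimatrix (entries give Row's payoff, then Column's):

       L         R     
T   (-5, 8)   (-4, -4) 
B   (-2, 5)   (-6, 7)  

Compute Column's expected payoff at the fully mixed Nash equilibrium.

38/7

First find x, the probability Row plays T, from Column's indifference between L and R: 8x + 5(1−x) = −4x + 7(1−x), giving x = 1/7.
Since Column is indifferent in equilibrium, Column's expected payoff equals the payoff from either column against (1/7, 6/7). Using L: 8(1/7) + 5(6/7) = 38/7.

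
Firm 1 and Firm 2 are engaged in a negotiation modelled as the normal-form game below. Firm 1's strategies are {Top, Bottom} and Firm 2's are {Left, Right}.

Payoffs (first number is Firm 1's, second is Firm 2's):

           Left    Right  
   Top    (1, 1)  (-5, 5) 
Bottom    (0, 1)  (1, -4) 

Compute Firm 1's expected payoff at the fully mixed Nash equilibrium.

1/7

First find y, the probability Firm 2 plays Left, from Firm 1's indifference between Top and Bottom: y − 5(1−y) = (1−y), giving y = 6/7.
Since Firm 1 is indifferent in equilibrium, Firm 1's expected payoff equals the payoff from either row against (6/7, 1/7). Using Top: (6/7) − 5(1/7) = 1/7.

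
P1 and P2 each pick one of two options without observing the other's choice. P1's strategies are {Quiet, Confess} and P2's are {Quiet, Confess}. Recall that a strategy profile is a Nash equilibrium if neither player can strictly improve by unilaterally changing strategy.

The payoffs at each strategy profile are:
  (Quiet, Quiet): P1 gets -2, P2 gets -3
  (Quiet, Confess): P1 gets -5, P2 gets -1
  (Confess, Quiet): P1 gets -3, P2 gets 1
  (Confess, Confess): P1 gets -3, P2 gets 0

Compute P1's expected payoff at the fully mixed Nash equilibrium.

First find y, the probability P2 plays Quiet, from P1's indifference between Quiet and Confess: −2y − 5(1−y) = −3y − 3(1−y), giving y = 2/3.
Since P1 is indifferent in equilibrium, P1's expected payoff equals the payoff from either row against (2/3, 1/3). Using Quiet: −2(2/3) − 5(1/3) = -3.

-3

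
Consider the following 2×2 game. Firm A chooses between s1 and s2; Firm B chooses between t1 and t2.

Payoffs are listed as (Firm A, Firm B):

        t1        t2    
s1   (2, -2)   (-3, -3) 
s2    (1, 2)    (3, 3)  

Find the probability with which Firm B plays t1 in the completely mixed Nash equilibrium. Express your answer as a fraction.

Let q be the probability that Firm B plays t1. In a completely mixed equilibrium, Firm A must be indifferent between s1 and s2.
Firm A's expected payoff from s1 is 2q − 3(1−q); from s2 it is q + 3(1−q).
Setting these equal: 5q − 3 = −2q + 3, so q = 6/7.

6/7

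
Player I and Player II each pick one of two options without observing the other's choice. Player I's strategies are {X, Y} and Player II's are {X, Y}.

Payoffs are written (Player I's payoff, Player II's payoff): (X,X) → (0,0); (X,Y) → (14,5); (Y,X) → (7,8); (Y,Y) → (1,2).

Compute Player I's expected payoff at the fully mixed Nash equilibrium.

First find q, the probability Player II plays X, from Player I's indifference between X and Y: 14(1−q) = 7q + (1−q), giving q = 13/20.
Since Player I is indifferent in equilibrium, Player I's expected payoff equals the payoff from either row against (13/20, 7/20). Using X: 14(7/20) = 49/10.

49/10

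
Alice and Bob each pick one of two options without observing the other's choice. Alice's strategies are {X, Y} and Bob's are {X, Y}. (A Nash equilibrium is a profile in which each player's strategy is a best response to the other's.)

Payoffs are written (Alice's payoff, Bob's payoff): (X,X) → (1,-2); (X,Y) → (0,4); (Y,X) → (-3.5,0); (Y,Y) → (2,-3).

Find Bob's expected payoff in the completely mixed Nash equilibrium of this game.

-2/3

First find x, the probability Alice plays X, from Bob's indifference between X and Y: −2x = 4x − 3(1−x), giving x = 1/3.
Since Bob is indifferent in equilibrium, Bob's expected payoff equals the payoff from either column against (1/3, 2/3). Using X: −2(1/3) = -2/3.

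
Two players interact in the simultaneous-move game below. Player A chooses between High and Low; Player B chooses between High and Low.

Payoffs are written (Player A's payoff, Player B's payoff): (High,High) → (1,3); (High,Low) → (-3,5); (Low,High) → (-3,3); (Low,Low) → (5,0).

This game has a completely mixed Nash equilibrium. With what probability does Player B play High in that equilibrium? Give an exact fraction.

Let y be the probability that Player B plays High. In a completely mixed equilibrium, Player A must be indifferent between High and Low.
Player A's expected payoff from High is y − 3(1−y); from Low it is −3y + 5(1−y).
Setting these equal: 4y − 3 = −8y + 5, so y = 2/3.

2/3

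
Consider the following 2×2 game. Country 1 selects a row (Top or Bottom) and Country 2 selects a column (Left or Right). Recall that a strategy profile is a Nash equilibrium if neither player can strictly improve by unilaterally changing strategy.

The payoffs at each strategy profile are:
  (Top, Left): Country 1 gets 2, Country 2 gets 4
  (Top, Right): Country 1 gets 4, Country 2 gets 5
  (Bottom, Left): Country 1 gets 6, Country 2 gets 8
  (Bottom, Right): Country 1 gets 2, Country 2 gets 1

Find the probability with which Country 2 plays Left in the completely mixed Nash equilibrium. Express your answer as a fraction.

Let q be the probability that Country 2 plays Left. In a completely mixed equilibrium, Country 1 must be indifferent between Top and Bottom.
Country 1's expected payoff from Top is 2q + 4(1−q); from Bottom it is 6q + 2(1−q).
Setting these equal: −2q + 4 = 4q + 2, so q = 1/3.

1/3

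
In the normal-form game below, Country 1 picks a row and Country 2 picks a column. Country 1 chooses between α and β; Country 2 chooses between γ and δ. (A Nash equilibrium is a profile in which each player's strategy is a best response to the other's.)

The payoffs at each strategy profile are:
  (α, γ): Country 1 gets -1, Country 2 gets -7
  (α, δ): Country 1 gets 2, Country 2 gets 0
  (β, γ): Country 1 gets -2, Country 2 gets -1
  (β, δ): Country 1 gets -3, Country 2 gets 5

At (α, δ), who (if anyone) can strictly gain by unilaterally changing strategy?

Country 1 at (α, δ) earns 2; deviating to β yields -3 — not better.
Country 2 earns 0; deviating to γ yields -7 — not better.
Neither player can strictly improve; the profile is a Nash equilibrium.

Neither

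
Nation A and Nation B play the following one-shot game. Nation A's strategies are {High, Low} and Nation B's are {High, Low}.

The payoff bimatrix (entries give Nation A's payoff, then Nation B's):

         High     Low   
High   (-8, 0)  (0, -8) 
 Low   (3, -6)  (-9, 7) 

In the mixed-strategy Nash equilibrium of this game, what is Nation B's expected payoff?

First find p, the probability Nation A plays High, from Nation B's indifference between High and Low: −6(1−p) = −8p + 7(1−p), giving p = 13/21.
Since Nation B is indifferent in equilibrium, Nation B's expected payoff equals the payoff from either column against (13/21, 8/21). Using High: −6(8/21) = -16/7.

-16/7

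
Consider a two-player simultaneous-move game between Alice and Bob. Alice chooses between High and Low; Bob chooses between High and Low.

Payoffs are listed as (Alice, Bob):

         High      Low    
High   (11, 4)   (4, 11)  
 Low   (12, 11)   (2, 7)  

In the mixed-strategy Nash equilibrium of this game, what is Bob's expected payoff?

93/11

First find p, the probability Alice plays High, from Bob's indifference between High and Low: 4p + 11(1−p) = 11p + 7(1−p), giving p = 4/11.
Since Bob is indifferent in equilibrium, Bob's expected payoff equals the payoff from either column against (4/11, 7/11). Using High: 4(4/11) + 11(7/11) = 93/11.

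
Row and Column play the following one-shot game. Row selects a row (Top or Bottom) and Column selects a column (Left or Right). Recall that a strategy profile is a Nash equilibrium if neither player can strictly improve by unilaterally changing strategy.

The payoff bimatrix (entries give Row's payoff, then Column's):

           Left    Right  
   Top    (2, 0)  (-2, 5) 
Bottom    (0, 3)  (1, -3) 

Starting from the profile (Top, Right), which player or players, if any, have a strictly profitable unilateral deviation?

Row at (Top, Right) earns -2; deviating to Bottom yields 1 — a strict improvement.
Column earns 5; deviating to Left yields 0 — not better.
Only Row has a strictly profitable deviation.

Row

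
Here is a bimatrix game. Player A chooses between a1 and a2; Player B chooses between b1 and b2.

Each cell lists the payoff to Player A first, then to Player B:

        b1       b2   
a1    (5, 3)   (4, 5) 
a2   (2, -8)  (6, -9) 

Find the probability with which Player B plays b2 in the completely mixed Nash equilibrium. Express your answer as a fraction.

Let q be the probability that Player B plays b1. In a completely mixed equilibrium, Player A must be indifferent between a1 and a2.
Player A's expected payoff from a1 is 5q + 4(1−q); from a2 it is 2q + 6(1−q).
Setting these equal: q + 4 = −4q + 6, so q = 2/5.
Therefore Player B plays b2 with probability 1 − 2/5 = 3/5.

3/5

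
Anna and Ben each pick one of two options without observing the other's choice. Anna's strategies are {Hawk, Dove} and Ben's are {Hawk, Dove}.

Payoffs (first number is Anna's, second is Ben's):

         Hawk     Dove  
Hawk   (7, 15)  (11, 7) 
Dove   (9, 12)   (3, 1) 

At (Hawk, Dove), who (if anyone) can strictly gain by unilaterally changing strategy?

Anna at (Hawk, Dove) earns 11; deviating to Dove yields 3 — not better.
Ben earns 7; deviating to Hawk yields 15 — a strict improvement.
Only Ben has a strictly profitable deviation.

Ben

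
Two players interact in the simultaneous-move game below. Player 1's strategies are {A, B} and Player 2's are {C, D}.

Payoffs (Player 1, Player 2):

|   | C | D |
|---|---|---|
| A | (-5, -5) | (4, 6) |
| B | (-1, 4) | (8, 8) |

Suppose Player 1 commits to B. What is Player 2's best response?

Against B, Player 2 earns 4 from C and 8 from D.
So D is the best response.

D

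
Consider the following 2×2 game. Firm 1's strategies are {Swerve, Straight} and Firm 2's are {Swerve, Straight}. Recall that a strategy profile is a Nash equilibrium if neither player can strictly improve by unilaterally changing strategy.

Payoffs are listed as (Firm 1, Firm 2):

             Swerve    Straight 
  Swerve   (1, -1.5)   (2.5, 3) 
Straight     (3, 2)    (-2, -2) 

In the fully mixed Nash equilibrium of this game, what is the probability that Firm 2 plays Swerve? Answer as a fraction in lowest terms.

9/13

Let c be the probability that Firm 2 plays Swerve. In a completely mixed equilibrium, Firm 1 must be indifferent between Swerve and Straight.
Firm 1's expected payoff from Swerve is c + 2.5(1−c); from Straight it is 3c − 2(1−c).
Setting these equal: −1.5c + 2.5 = 5c − 2, so c = 9/13.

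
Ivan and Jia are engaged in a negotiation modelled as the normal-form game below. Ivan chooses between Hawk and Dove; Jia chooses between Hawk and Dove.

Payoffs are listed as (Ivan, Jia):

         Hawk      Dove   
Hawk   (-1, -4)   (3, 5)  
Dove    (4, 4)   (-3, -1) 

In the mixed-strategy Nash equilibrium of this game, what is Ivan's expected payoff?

First find y, the probability Jia plays Hawk, from Ivan's indifference between Hawk and Dove: −y + 3(1−y) = 4y − 3(1−y), giving y = 6/11.
Since Ivan is indifferent in equilibrium, Ivan's expected payoff equals the payoff from either row against (6/11, 5/11). Using Hawk: −(6/11) + 3(5/11) = 9/11.

9/11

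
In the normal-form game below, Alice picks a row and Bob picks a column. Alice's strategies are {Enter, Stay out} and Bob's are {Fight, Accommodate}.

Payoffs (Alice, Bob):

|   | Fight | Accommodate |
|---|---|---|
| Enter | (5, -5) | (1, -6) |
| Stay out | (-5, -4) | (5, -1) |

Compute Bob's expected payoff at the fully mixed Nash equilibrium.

First find p, the probability Alice plays Enter, from Bob's indifference between Fight and Accommodate: −5p − 4(1−p) = −6p − (1−p), giving p = 3/4.
Since Bob is indifferent in equilibrium, Bob's expected payoff equals the payoff from either column against (3/4, 1/4). Using Fight: −5(3/4) − 4(1/4) = -19/4.

-19/4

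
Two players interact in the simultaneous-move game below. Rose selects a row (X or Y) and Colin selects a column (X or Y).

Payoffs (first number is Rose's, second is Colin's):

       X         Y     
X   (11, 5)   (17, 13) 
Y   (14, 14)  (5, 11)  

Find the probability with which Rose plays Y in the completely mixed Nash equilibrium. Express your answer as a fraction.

8/11

Let p be the probability that Rose plays X. In a completely mixed equilibrium, Colin must be indifferent between X and Y.
Colin's expected payoff from X is 5p + 14(1−p); from Y it is 13p + 11(1−p).
Setting these equal: −9p + 14 = 2p + 11, so p = 3/11.
Therefore Rose plays Y with probability 1 − 3/11 = 8/11.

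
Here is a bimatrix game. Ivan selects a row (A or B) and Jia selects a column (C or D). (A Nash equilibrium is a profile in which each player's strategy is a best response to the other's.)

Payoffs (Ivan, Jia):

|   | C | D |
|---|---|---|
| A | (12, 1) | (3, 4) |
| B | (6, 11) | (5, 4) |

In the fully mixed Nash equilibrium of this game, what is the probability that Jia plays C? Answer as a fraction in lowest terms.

1/4

Let c be the probability that Jia plays C. In a completely mixed equilibrium, Ivan must be indifferent between A and B.
Ivan's expected payoff from A is 12c + 3(1−c); from B it is 6c + 5(1−c).
Setting these equal: 9c + 3 = c + 5, so c = 1/4.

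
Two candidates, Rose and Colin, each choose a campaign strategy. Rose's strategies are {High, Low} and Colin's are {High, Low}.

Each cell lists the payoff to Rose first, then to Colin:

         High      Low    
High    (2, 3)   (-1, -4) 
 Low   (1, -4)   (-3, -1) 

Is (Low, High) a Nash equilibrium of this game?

No

At (Low, High), Rose earns 1; switching to High would give 2, so Rose would deviate.
Colin earns -4; switching to Low would give -1, so Colin would deviate.
Since at least one player can profitably deviate, this is not a Nash equilibrium.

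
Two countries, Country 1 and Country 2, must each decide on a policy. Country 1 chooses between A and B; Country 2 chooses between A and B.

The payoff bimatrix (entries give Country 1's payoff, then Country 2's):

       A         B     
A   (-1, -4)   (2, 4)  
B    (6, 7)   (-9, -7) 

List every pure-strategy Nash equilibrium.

(A, B) and (B, A)

(A, A): Country 1 prefers B (6 > -1); Country 2 prefers B (4 > -4) — not an equilibrium.
(A, B): Country 1 gets 2 ≥ -9 from B, and Country 2 gets 4 ≥ -4 from A — Nash equilibrium.
(B, A): Country 1 gets 6 ≥ -1 from A, and Country 2 gets 7 ≥ -7 from B — Nash equilibrium.
(B, B): Country 1 prefers A (2 > -9); Country 2 prefers A (7 > -7) — not an equilibrium.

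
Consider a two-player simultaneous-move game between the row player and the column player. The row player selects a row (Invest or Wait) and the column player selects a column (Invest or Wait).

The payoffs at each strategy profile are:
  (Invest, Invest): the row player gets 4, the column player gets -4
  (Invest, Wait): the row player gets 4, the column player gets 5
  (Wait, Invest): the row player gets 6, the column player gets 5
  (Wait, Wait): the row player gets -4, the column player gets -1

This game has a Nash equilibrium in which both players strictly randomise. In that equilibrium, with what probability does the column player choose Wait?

1/5

Let y be the probability that the column player plays Invest. In a completely mixed equilibrium, the row player must be indifferent between Invest and Wait.
The row player's expected payoff from Invest is 4y + 4(1−y); from Wait it is 6y − 4(1−y).
Setting these equal: 4 = 10y − 4, so y = 4/5.
Therefore the column player plays Wait with probability 1 − 4/5 = 1/5.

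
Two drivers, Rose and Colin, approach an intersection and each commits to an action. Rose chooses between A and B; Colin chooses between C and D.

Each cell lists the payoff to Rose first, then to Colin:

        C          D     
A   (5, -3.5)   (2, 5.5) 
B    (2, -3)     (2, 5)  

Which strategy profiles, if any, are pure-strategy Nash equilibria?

(A, D) and (B, D)

(A, C): Colin prefers D (5.5 > -3.5) — not an equilibrium.
(A, D): Rose gets 2 ≥ 2 from B, and Colin gets 5.5 ≥ -3.5 from C — Nash equilibrium.
(B, C): Rose prefers A (5 > 2); Colin prefers D (5 > -3) — not an equilibrium.
(B, D): Rose gets 2 ≥ 2 from A, and Colin gets 5 ≥ -3 from C — Nash equilibrium.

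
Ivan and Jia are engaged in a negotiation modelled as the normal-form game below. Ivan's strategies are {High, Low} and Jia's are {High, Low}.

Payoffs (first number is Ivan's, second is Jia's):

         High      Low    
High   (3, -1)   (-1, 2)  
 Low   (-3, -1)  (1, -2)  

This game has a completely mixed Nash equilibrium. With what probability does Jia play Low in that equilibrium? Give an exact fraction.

3/4

Let q be the probability that Jia plays High. In a completely mixed equilibrium, Ivan must be indifferent between High and Low.
Ivan's expected payoff from High is 3q − (1−q); from Low it is −3q + (1−q).
Setting these equal: 4q − 1 = −4q + 1, so q = 1/4.
Therefore Jia plays Low with probability 1 − 1/4 = 3/4.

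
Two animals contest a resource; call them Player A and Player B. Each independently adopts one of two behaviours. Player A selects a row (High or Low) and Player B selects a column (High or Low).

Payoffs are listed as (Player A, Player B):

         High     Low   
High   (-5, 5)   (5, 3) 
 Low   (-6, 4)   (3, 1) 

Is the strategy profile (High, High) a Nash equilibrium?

At (High, High), Player A earns -5; switching to Low would give -6, so Player A has no profitable deviation.
Player B earns 5; switching to Low would give 3, so Player B has no profitable deviation.
Neither player can gain by a unilateral deviation, so this profile is a Nash equilibrium.

Yes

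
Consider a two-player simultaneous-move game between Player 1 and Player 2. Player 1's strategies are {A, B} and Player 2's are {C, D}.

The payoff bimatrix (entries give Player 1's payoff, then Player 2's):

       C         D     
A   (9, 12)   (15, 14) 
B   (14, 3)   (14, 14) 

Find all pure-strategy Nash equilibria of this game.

(A, C): Player 1 prefers B (14 > 9); Player 2 prefers D (14 > 12) — not an equilibrium.
(A, D): Player 1 gets 15 ≥ 14 from B, and Player 2 gets 14 ≥ 12 from C — Nash equilibrium.
(B, C): Player 2 prefers D (14 > 3) — not an equilibrium.
(B, D): Player 1 prefers A (15 > 14) — not an equilibrium.

(A, D)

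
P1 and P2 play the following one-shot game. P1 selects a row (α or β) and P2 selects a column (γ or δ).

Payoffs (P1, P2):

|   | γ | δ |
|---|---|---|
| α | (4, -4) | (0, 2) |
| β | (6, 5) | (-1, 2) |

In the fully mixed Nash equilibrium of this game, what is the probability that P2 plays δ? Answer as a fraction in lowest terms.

Let y be the probability that P2 plays γ. In a completely mixed equilibrium, P1 must be indifferent between α and β.
P1's expected payoff from α is 4y; from β it is 6y − (1−y).
Setting these equal: 4y = 7y − 1, so y = 1/3.
Therefore P2 plays δ with probability 1 − 1/3 = 2/3.

2/3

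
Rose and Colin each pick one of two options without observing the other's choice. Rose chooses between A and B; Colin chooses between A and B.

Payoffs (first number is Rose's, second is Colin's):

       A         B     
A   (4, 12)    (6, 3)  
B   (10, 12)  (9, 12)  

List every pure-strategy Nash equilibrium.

(A, A): Rose prefers B (10 > 4) — not an equilibrium.
(A, B): Rose prefers B (9 > 6); Colin prefers A (12 > 3) — not an equilibrium.
(B, A): Rose gets 10 ≥ 4 from A, and Colin gets 12 ≥ 12 from B — Nash equilibrium.
(B, B): Rose gets 9 ≥ 6 from A, and Colin gets 12 ≥ 12 from A — Nash equilibrium.

(B, A) and (B, B)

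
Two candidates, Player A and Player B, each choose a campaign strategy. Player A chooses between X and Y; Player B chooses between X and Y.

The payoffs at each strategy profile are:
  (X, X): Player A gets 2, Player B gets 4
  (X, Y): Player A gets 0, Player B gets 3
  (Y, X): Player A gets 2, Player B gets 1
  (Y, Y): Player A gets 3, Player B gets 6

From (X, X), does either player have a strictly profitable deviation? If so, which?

Neither

Player A at (X, X) earns 2; deviating to Y yields 2 — not better.
Player B earns 4; deviating to Y yields 3 — not better.
Neither player can strictly improve; the profile is a Nash equilibrium.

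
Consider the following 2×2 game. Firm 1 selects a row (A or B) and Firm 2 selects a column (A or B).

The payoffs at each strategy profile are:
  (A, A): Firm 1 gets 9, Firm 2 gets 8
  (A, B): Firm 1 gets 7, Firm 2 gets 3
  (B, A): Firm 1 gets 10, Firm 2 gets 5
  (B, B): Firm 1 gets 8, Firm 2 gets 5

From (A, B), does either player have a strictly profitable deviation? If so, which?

Both

Firm 1 at (A, B) earns 7; deviating to B yields 8 — a strict improvement.
Firm 2 earns 3; deviating to A yields 8 — a strict improvement.
Both Firm 1 and Firm 2 have strictly profitable deviations.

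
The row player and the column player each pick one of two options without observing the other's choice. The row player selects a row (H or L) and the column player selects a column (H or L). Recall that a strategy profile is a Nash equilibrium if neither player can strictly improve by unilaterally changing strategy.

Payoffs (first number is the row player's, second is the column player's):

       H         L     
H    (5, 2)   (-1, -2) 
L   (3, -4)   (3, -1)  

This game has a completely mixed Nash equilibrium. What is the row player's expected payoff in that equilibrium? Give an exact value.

3

First find y, the probability the column player plays H, from the row player's indifference between H and L: 5y − (1−y) = 3y + 3(1−y), giving y = 2/3.
Since the row player is indifferent in equilibrium, the row player's expected payoff equals the payoff from either row against (2/3, 1/3). Using H: 5(2/3) − (1/3) = 3.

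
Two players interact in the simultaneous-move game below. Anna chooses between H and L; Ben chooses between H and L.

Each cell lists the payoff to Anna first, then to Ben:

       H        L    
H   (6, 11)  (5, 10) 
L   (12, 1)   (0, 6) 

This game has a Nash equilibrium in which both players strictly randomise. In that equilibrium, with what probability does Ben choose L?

Let c be the probability that Ben plays H. In a completely mixed equilibrium, Anna must be indifferent between H and L.
Anna's expected payoff from H is 6c + 5(1−c); from L it is 12c.
Setting these equal: c + 5 = 12c, so c = 5/11.
Therefore Ben plays L with probability 1 − 5/11 = 6/11.

6/11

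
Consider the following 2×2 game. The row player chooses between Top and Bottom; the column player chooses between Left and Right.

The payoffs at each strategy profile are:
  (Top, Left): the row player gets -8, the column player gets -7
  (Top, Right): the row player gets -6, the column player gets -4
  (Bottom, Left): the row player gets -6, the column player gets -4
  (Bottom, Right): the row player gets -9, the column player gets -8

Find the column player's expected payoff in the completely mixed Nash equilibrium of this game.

First find x, the probability the row player plays Top, from the column player's indifference between Left and Right: −7x − 4(1−x) = −4x − 8(1−x), giving x = 4/7.
Since the column player is indifferent in equilibrium, the column player's expected payoff equals the payoff from either column against (4/7, 3/7). Using Left: −7(4/7) − 4(3/7) = -40/7.

-40/7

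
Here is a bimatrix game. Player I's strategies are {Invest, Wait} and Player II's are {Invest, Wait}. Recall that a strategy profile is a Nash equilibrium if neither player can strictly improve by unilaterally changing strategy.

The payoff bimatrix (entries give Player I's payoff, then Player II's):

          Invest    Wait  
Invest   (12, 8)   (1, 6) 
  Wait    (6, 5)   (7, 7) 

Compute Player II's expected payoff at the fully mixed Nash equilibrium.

13/2

First find x, the probability Player I plays Invest, from Player II's indifference between Invest and Wait: 8x + 5(1−x) = 6x + 7(1−x), giving x = 1/2.
Since Player II is indifferent in equilibrium, Player II's expected payoff equals the payoff from either column against (1/2, 1/2). Using Invest: 8(1/2) + 5(1/2) = 13/2.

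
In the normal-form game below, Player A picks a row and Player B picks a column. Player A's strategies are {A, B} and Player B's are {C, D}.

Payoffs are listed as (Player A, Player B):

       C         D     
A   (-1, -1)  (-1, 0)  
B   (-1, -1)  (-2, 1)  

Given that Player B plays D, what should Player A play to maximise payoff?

A

Against D, Player A earns -1 from A and -2 from B.
So A is the best response.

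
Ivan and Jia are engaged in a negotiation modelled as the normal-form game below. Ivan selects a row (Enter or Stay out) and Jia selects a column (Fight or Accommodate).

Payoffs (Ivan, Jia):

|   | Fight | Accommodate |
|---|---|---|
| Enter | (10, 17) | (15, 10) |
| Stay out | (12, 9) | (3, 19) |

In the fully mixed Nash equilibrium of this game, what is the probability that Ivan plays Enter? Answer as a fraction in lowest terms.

10/17

Let p be the probability that Ivan plays Enter. In a completely mixed equilibrium, Jia must be indifferent between Fight and Accommodate.
Jia's expected payoff from Fight is 17p + 9(1−p); from Accommodate it is 10p + 19(1−p).
Setting these equal: 8p + 9 = −9p + 19, so p = 10/17.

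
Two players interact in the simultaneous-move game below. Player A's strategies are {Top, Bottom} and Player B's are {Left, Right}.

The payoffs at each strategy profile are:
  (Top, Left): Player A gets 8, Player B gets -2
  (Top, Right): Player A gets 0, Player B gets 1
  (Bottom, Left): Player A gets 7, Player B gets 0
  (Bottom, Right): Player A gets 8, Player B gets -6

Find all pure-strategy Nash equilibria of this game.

(Top, Left): Player B prefers Right (1 > -2) — not an equilibrium.
(Top, Right): Player A prefers Bottom (8 > 0) — not an equilibrium.
(Bottom, Left): Player A prefers Top (8 > 7) — not an equilibrium.
(Bottom, Right): Player B prefers Left (0 > -6) — not an equilibrium.

none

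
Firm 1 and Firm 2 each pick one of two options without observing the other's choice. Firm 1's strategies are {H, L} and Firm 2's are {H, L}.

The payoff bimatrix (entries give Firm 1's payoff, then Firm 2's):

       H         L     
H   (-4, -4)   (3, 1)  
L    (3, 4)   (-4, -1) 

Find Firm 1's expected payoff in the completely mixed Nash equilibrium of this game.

First find y, the probability Firm 2 plays H, from Firm 1's indifference between H and L: −4y + 3(1−y) = 3y − 4(1−y), giving y = 1/2.
Since Firm 1 is indifferent in equilibrium, Firm 1's expected payoff equals the payoff from either row against (1/2, 1/2). Using H: −4(1/2) + 3(1/2) = -1/2.

-1/2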